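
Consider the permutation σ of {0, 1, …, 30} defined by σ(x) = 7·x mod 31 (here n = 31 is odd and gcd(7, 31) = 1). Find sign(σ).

Start at x=10: 10 → 8 → 25 → 20 → 16 → 19 → 9 → … (one orbit).
π_7 has 3 disjoint cycles with lengths [15, 15, 1] on {0,…,30}.
n − c = 31 − 3 = 28; sign = (−1)^28 = +1.
Zolotarev: (7|31) = +1, matching the cycle-count sign.

+1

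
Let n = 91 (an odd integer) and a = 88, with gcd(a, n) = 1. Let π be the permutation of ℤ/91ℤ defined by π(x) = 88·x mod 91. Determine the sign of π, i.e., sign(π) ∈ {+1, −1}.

Orbit of 1 under x↦88x: [1, 88, 9, 64, 81, 30]… (length divides ord_91(88)).
Cycle type of π: 6×14 + 3×2 + 1; total 17 cycles.
sign(π) = (−1)^{n − #cycles} = (−1)^{91−17} = (−1)^74 = +1.

+1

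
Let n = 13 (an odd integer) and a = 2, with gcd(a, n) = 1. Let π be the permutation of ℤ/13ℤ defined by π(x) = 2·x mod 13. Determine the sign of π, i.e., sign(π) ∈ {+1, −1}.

Start at x=1: 1 → 2 → 4 → 8 → 3 → 6 → 12 → … (one orbit).
The orbit structure of x ↦ 2x mod 13: 2 orbits of sizes [12, 1].
sign(π) = (−1)^{n − #cycles} = (−1)^{13−2} = (−1)^11 = -1.
(2|13)_J = -1 (Zolotarev's lemma cross-check).

-1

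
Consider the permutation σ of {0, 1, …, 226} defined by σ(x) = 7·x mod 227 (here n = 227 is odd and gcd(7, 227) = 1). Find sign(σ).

+1

Orbit of 79 under x↦7x: [79, 99, 12, 84, 134, 30, 210]… (length divides ord_227(7)).
Decompose π into cycles: lengths [113, 113, 1] (3 cycles, including the fixed point 0).
n − c = 227 − 3 = 224; sign = (−1)^224 = +1.
The Jacobi symbol (7|227) = +1 (Zolotarev) agrees.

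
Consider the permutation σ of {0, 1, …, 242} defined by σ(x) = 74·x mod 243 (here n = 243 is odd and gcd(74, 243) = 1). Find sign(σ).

Start at x=113: 113 → 100 → 110 → 121 → 206 → 178 → 50 → … (one orbit).
π_74 has 6 disjoint cycles with lengths [162, 54, 18, 6, 2, 1] on {0,…,242}.
Σ(ℓ_i−1) = 243−6 = 237; sign = (−1)^237 = -1.

-1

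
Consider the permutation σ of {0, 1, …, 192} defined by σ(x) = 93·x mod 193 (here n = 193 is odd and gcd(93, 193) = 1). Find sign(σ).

Start at x=98: 98 → 43 → 139 → 189 → 14 → 144 → 75 → … (one orbit).
π_93 has 3 disjoint cycles with lengths [96, 96, 1] on {0,…,192}.
sign(π) = (−1)^{n − #cycles} = (−1)^{193−3} = (−1)^190 = +1.
Via Zolotarev, sign(π_{93}) = (93|193) = +1.

+1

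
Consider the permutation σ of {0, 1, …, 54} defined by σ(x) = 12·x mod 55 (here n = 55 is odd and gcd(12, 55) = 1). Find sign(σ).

-1

Trace 34: π^k(34) = [34, 23, 1, 12] for k=0..3.
22 cycles of lengths [4, 4, 4, 4, 4, 4, 4, 4, 4, 4, 4, 1, 1, 1, 1, 1, 1, 1, 1, 1, 1, 1].
22 cycles on 55: each ℓ→(−1)^(ℓ−1), product (−1)^33 = -1.
(12|55)_J = -1 (Zolotarev's lemma cross-check).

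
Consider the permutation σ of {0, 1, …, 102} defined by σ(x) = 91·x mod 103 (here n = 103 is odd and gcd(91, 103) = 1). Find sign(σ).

Orbit of 49 under x↦91x: [49, 30, 52, 97, 72, 63, 68]… (length divides ord_103(91)).
π_91 has 3 disjoint cycles with lengths [51, 51, 1] on {0,…,102}.
103 − 3 = 100 transpositions; sign(π) = (−1)^100 = +1.

+1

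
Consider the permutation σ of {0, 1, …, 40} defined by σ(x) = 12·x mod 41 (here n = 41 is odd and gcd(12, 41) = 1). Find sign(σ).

Trace 2: π^k(2) = [2, 24, 1, 12, 21, 6, 31] for k=0..6.
Cycle lengths of π_12 on ℤ/41ℤ: [40, 1]; 2 cycles in total.
2 cycles on 41: each ℓ→(−1)^(ℓ−1), product (−1)^39 = -1.
Zolotarev: (12|41) = -1, matching the cycle-count sign.

-1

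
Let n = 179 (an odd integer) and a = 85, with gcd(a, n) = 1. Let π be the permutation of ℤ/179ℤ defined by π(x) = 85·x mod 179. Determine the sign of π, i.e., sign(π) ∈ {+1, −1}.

+1

Trace 144: π^k(144) = [144, 68, 52, 124, 158, 5, 67] for k=0..6.
π_85 has 3 disjoint cycles with lengths [89, 89, 1] on {0,…,178}.
179 − 3 = 176 transpositions; sign(π) = (−1)^176 = +1.
Zolotarev: (85|179) = +1, matching the cycle-count sign.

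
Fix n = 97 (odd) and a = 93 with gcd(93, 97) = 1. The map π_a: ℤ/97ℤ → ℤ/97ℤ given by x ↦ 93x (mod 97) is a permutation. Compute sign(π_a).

+1

Trace 6: π^k(6) = [6, 73, 96, 4, 81, 64, 35] for k=0..6.
5 cycles of lengths [24, 24, 24, 24, 1].
With 5 cycles on 97 points, sign = (−1)^{97−5} = +1.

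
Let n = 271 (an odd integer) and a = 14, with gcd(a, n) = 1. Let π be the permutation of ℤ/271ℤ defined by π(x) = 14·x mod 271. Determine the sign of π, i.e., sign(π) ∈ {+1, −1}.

Start at x=87: 87 → 134 → 250 → 248 → 220 → 99 → 31 → … (one orbit).
Cycle type of π: 135×2 + 1; total 3 cycles.
Σ(ℓ_i−1) = 271−3 = 268; sign = (−1)^268 = +1.
Zolotarev: (14|271) = +1, matching the cycle-count sign.

+1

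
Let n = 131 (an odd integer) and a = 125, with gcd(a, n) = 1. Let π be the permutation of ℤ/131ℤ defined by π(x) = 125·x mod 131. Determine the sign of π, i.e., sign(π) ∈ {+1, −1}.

Start at x=45: 45 → 123 → 48 → 105 → 25 → 112 → 114 → … (one orbit).
The orbit structure of x ↦ 125x mod 131: 3 orbits of sizes [65, 65, 1].
3 cycles on 131: each ℓ→(−1)^(ℓ−1), product (−1)^128 = +1.

+1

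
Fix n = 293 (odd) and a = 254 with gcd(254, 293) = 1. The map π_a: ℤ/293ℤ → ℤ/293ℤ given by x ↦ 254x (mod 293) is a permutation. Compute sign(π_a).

Orbit of 260 under x↦254x: [260, 115, 203, 287, 234, 250, 212]… (length divides ord_293(254)).
π_254 has 3 disjoint cycles with lengths [146, 146, 1] on {0,…,292}.
3 cycles on 293: each ℓ→(−1)^(ℓ−1), product (−1)^290 = +1.

+1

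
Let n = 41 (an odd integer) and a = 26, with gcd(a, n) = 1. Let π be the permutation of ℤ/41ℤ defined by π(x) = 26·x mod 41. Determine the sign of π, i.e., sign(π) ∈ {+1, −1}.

Trace 33: π^k(33) = [33, 38, 4, 22, 39, 30, 1] for k=0..6.
Cycle type of π: 40 + 1; total 2 cycles.
2 cycles on 41: each ℓ→(−1)^(ℓ−1), product (−1)^39 = -1.

-1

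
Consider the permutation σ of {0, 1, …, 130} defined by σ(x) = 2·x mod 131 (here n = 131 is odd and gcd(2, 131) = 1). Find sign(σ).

Start at x=63: 63 → 126 → 121 → 111 → 91 → 51 → 102 → … (one orbit).
Cycle lengths of π_2 on ℤ/131ℤ: [130, 1]; 2 cycles in total.
Σ(ℓ_i−1) = 131−2 = 129; sign = (−1)^129 = -1.

-1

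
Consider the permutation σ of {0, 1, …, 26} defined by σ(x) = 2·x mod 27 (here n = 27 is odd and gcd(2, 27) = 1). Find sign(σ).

Start at x=13: 13 → 26 → 25 → 23 → 19 → 11 → 22 → … (one orbit).
The orbit structure of x ↦ 2x mod 27: 4 orbits of sizes [18, 6, 2, 1].
4 cycles on 27: each ℓ→(−1)^(ℓ−1), product (−1)^23 = -1.

-1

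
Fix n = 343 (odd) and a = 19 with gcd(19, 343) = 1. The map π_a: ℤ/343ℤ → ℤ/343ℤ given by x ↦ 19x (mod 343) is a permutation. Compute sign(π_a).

-1

Orbit of 19 under x↦19x: [19, 18, 342, 324, 325, 1]… (length divides ord_343(19)).
The orbit structure of x ↦ 19x mod 343: 58 orbits of sizes [6, 6, 6, 6, 6, 6, 6, 6, 6, 6, 6, 6, 6, 6, 6, 6, 6, 6, 6, 6, 6, 6, 6, 6, 6, 6, 6, 6, 6, 6, 6, 6, 6, 6, 6, 6, 6, 6, 6, 6, 6, 6, 6, 6, 6, 6, 6, 6, 6, 6, 6, 6, 6, 6, 6, 6, 6, 1].
sign(π) = (−1)^{n − #cycles} = (−1)^{343−58} = (−1)^285 = -1.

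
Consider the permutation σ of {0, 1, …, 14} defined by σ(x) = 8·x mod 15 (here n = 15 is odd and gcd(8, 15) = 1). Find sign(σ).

+1

Start at x=2: 2 → 1 → 8 → 4 → 2 (one orbit).
Cycle type of π: 4×3 + 2 + 1; total 5 cycles.
With 5 cycles on 15 points, sign = (−1)^{15−5} = +1.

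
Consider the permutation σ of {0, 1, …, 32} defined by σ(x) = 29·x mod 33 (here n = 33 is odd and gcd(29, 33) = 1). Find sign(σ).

Start at x=2: 2 → 25 → 32 → 4 → 17 → 31 → 8 → … (one orbit).
Decompose π into cycles: lengths [10, 10, 10, 2, 1] (5 cycles, including the fixed point 0).
33 − 5 = 28 transpositions; sign(π) = (−1)^28 = +1.
Zolotarev: (29|33) = +1, matching the cycle-count sign.

+1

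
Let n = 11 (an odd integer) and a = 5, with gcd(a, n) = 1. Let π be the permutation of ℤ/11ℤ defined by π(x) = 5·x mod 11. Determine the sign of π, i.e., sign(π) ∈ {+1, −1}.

+1

Orbit of 9 under x↦5x: [9, 1, 5, 3, 4]… (length divides ord_11(5)).
π_5 has 3 disjoint cycles with lengths [5, 5, 1] on {0,…,10}.
Σ(ℓ_i−1) = 11−3 = 8; sign = (−1)^8 = +1.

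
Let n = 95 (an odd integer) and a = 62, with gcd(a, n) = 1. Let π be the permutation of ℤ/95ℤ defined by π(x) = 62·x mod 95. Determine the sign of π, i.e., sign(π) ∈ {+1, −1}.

Start at x=74: 74 → 28 → 26 → 92 → 4 → 58 → 81 → … (one orbit).
Cycle type of π: 36×2 + 9×2 + 4 + 1; total 6 cycles.
6 cycles on 95: each ℓ→(−1)^(ℓ−1), product (−1)^89 = -1.
Zolotarev: (62|95) = -1, matching the cycle-count sign.

-1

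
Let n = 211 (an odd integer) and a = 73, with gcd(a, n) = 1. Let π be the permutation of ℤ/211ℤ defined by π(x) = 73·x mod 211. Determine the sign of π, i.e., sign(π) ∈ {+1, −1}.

Orbit of 58 under x↦73x: [58, 14, 178, 123, 117, 101, 199]… (length divides ord_211(73)).
11 cycles of lengths [21, 21, 21, 21, 21, 21, 21, 21, 21, 21, 1].
sign(π) = (−1)^{n − #cycles} = (−1)^{211−11} = (−1)^200 = +1.

+1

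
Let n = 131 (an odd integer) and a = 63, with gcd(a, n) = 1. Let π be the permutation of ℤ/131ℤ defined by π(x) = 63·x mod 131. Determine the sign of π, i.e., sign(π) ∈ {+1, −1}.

+1

Trace 113: π^k(113) = [113, 45, 84, 52, 1, 63, 39] for k=0..6.
11 cycles of lengths [13, 13, 13, 13, 13, 13, 13, 13, 13, 13, 1].
sign(π) = (−1)^{n − #cycles} = (−1)^{131−11} = (−1)^120 = +1.
Via Zolotarev, sign(π_{63}) = (63|131) = +1.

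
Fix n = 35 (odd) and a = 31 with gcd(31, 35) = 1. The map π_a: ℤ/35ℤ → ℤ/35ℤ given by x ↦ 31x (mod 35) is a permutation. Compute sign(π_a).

-1

Trace 31: π^k(31) = [31, 16, 6, 11, 26, 1] for k=0..5.
π_31 has 10 disjoint cycles with lengths [6, 6, 6, 6, 6, 1, 1, 1, 1, 1] on {0,…,34}.
sign(π) = (−1)^{n − #cycles} = (−1)^{35−10} = (−1)^25 = -1.
Check: (31/35) = -1 by Zolotarev.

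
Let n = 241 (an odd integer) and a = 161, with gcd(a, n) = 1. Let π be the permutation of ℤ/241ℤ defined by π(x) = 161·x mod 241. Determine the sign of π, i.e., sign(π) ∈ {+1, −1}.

Start at x=214: 214 → 232 → 238 → 240 → 80 → 107 → 116 → … (one orbit).
Cycle lengths of π_161 on ℤ/241ℤ: [120, 120, 1]; 3 cycles in total.
Σ(ℓ_i−1) = 241−3 = 238; sign = (−1)^238 = +1.

+1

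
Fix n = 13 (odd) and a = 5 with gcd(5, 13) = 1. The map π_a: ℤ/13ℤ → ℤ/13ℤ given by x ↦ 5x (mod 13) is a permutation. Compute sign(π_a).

Trace 5: π^k(5) = [5, 12, 8, 1] for k=0..3.
Cycle lengths of π_5 on ℤ/13ℤ: [4, 4, 4, 1]; 4 cycles in total.
Σ(ℓ_i−1) = 13−4 = 9; sign = (−1)^9 = -1.

-1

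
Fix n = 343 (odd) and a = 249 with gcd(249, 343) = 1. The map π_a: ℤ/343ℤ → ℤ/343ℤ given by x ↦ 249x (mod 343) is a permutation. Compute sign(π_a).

+1

Trace 214: π^k(214) = [214, 121, 288, 25, 51, 8, 277] for k=0..6.
7 cycles of lengths [147, 147, 21, 21, 3, 3, 1].
343 − 7 = 336 transpositions; sign(π) = (−1)^336 = +1.
Via Zolotarev, sign(π_{249}) = (249|343) = +1.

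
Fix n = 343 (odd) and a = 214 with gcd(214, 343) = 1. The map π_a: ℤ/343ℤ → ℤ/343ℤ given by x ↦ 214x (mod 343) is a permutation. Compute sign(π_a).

Orbit of 165 under x↦214x: [165, 324, 50, 67, 275, 197, 312]… (length divides ord_343(214)).
Cycle type of π: 21×14 + 3×16 + 1; total 31 cycles.
Σ(ℓ_i−1) = 343−31 = 312; sign = (−1)^312 = +1.
Via Zolotarev, sign(π_{214}) = (214|343) = +1.

+1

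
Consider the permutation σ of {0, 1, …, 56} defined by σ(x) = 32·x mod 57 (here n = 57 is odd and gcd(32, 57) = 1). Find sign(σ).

Trace 56: π^k(56) = [56, 25, 2, 7, 53, 43, 8] for k=0..6.
Cycle lengths of π_32 on ℤ/57ℤ: [18, 18, 18, 2, 1]; 5 cycles in total.
With 5 cycles on 57 points, sign = (−1)^{57−5} = +1.
Check: (32/57) = +1 by Zolotarev.

+1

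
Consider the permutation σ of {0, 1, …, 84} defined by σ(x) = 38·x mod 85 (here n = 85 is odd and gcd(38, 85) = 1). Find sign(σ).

Start at x=84: 84 → 47 → 1 → 38 → 84 (one orbit).
Cycle lengths of π_38 on ℤ/85ℤ: [4, 4, 4, 4, 4, 4, 4, 4, 4, 4, 4, 4, 4, 4, 4, 4, 4, 4, 4, 4, 4, 1]; 22 cycles in total.
With 22 cycles on 85 points, sign = (−1)^{85−22} = -1.
The Jacobi symbol (38|85) = -1 (Zolotarev) agrees.

-1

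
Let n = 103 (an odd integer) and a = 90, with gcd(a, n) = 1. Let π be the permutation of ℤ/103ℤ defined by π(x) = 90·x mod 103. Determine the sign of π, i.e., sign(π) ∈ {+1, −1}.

Orbit of 1 under x↦90x: [1, 90, 66, 69, 30, 22, 23]… (length divides ord_103(90)).
Cycle lengths of π_90 on ℤ/103ℤ: [34, 34, 34, 1]; 4 cycles in total.
Σ(ℓ_i−1) = 103−4 = 99; sign = (−1)^99 = -1.

-1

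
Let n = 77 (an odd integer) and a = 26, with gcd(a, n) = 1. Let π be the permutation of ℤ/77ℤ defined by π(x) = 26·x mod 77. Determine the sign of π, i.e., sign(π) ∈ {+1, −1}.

Orbit of 36 under x↦26x: [36, 12, 4, 27, 9, 3, 1]… (length divides ord_77(26)).
π_26 has 6 disjoint cycles with lengths [30, 30, 6, 5, 5, 1] on {0,…,76}.
sign(π) = (−1)^{n − #cycles} = (−1)^{77−6} = (−1)^71 = -1.
The Jacobi symbol (26|77) = -1 (Zolotarev) agrees.

-1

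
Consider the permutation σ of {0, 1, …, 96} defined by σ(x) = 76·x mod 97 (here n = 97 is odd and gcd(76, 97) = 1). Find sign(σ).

Start at x=75: 75 → 74 → 95 → 42 → 88 → 92 → 8 → … (one orbit).
The orbit structure of x ↦ 76x mod 97: 2 orbits of sizes [96, 1].
Σ(ℓ_i−1) = 97−2 = 95; sign = (−1)^95 = -1.

-1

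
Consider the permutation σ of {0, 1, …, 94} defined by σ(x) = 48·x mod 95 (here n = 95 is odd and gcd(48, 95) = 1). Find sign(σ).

+1

Orbit of 44 under x↦48x: [44, 22, 11, 53, 74, 37, 66]… (length divides ord_95(48)).
5 cycles of lengths [36, 36, 18, 4, 1].
n − c = 95 − 5 = 90; sign = (−1)^90 = +1.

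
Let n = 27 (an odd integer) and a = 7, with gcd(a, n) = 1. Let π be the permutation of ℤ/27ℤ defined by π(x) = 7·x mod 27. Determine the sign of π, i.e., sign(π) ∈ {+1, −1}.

+1

Orbit of 1 under x↦7x: [1, 7, 22, 19, 25, 13, 10]… (length divides ord_27(7)).
7 cycles of lengths [9, 9, 3, 3, 1, 1, 1].
With 7 cycles on 27 points, sign = (−1)^{27−7} = +1.
Zolotarev: (7|27) = +1, matching the cycle-count sign.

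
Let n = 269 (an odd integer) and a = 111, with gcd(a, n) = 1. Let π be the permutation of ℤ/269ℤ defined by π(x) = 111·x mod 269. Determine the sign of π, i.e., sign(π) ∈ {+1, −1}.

-1

Orbit of 214 under x↦111x: [214, 82, 225, 227, 180, 74, 144]… (length divides ord_269(111)).
Cycle lengths of π_111 on ℤ/269ℤ: [268, 1]; 2 cycles in total.
n − c = 269 − 2 = 267; sign = (−1)^267 = -1.
(111|269)_J = -1 (Zolotarev's lemma cross-check).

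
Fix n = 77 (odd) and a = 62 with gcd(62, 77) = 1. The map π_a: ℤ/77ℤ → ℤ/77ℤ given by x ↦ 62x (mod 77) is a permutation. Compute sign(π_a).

Start at x=15: 15 → 6 → 64 → 41 → 1 → 62 → 71 → … (one orbit).
11 cycles of lengths [10, 10, 10, 10, 10, 10, 10, 2, 2, 2, 1].
11 cycles on 77: each ℓ→(−1)^(ℓ−1), product (−1)^66 = +1.
The Jacobi symbol (62|77) = +1 (Zolotarev) agrees.

+1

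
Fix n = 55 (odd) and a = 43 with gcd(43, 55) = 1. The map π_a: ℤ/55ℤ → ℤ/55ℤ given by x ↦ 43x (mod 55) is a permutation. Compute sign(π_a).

Start at x=1: 1 → 43 → 34 → 32 → 1 (one orbit).
Cycle lengths of π_43 on ℤ/55ℤ: [4, 4, 4, 4, 4, 4, 4, 4, 4, 4, 4, 2, 2, 2, 2, 2, 1]; 17 cycles in total.
17 cycles on 55: each ℓ→(−1)^(ℓ−1), product (−1)^38 = +1.

+1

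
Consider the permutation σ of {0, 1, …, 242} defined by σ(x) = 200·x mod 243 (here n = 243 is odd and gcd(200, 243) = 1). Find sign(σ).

Start at x=172: 172 → 137 → 184 → 107 → 16 → 41 → 181 → … (one orbit).
π_200 has 6 disjoint cycles with lengths [162, 54, 18, 6, 2, 1] on {0,…,242}.
sign(π) = (−1)^{n − #cycles} = (−1)^{243−6} = (−1)^237 = -1.
Check: (200/243) = -1 by Zolotarev.

-1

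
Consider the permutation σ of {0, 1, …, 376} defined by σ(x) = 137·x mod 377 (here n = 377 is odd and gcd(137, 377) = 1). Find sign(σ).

Start at x=324: 324 → 279 → 146 → 21 → 238 → 184 → 326 → … (one orbit).
Decompose π into cycles: lengths [84, 84, 84, 84, 28, 12, 1] (7 cycles, including the fixed point 0).
sign(π) = (−1)^{n − #cycles} = (−1)^{377−7} = (−1)^370 = +1.

+1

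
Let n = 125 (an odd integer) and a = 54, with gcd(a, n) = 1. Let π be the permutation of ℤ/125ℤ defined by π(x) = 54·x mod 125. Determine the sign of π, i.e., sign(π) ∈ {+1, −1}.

+1

Trace 51: π^k(51) = [51, 4, 91, 39, 106, 99, 96] for k=0..6.
Decompose π into cycles: lengths [50, 50, 10, 10, 2, 2, 1] (7 cycles, including the fixed point 0).
With 7 cycles on 125 points, sign = (−1)^{125−7} = +1.
Check: (54/125) = +1 by Zolotarev.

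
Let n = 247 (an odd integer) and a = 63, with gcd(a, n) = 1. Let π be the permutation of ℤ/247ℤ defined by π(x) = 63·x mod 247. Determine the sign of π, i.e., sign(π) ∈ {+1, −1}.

-1

Start at x=77: 77 → 158 → 74 → 216 → 23 → 214 → 144 → … (one orbit).
The orbit structure of x ↦ 63x mod 247: 10 orbits of sizes [36, 36, 36, 36, 36, 36, 12, 9, 9, 1].
Σ(ℓ_i−1) = 247−10 = 237; sign = (−1)^237 = -1.
Zolotarev: (63|247) = -1, matching the cycle-count sign.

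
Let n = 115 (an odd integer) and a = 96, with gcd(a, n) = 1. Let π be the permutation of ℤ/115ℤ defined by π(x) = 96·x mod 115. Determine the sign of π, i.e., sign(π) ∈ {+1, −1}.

+1

Orbit of 81 under x↦96x: [81, 71, 31, 101, 36, 6, 1]… (length divides ord_115(96)).
Decompose π into cycles: lengths [11, 11, 11, 11, 11, 11, 11, 11, 11, 11, 1, 1, 1, 1, 1] (15 cycles, including the fixed point 0).
n − c = 115 − 15 = 100; sign = (−1)^100 = +1.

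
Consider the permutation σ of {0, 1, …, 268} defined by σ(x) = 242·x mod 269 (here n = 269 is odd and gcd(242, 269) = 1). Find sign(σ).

Start at x=264: 264 → 135 → 121 → 230 → 246 → 83 → 180 → … (one orbit).
Decompose π into cycles: lengths [268, 1] (2 cycles, including the fixed point 0).
n − c = 269 − 2 = 267; sign = (−1)^267 = -1.
The Jacobi symbol (242|269) = -1 (Zolotarev) agrees.

-1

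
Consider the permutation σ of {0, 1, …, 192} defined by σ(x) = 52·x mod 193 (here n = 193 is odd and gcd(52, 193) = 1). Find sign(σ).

Trace 48: π^k(48) = [48, 180, 96, 167, 192, 141, 191] for k=0..6.
The orbit structure of x ↦ 52x mod 193: 2 orbits of sizes [192, 1].
Σ(ℓ_i−1) = 193−2 = 191; sign = (−1)^191 = -1.
Zolotarev: (52|193) = -1, matching the cycle-count sign.

-1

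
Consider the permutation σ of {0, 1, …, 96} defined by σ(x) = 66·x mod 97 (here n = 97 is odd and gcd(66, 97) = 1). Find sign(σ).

+1

Trace 25: π^k(25) = [25, 1, 66, 88, 85, 81, 11] for k=0..6.
Decompose π into cycles: lengths [48, 48, 1] (3 cycles, including the fixed point 0).
3 cycles on 97: each ℓ→(−1)^(ℓ−1), product (−1)^94 = +1.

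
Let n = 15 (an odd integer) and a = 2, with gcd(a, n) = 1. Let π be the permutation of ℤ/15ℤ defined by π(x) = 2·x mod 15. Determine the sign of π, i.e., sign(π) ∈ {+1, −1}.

+1

Trace 8: π^k(8) = [8, 1, 2, 4] for k=0..3.
Cycle lengths of π_2 on ℤ/15ℤ: [4, 4, 4, 2, 1]; 5 cycles in total.
n − c = 15 − 5 = 10; sign = (−1)^10 = +1.
Check: (2/15) = +1 by Zolotarev.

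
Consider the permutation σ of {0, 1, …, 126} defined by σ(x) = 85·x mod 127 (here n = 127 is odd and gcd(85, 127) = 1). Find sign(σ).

Orbit of 57 under x↦85x: [57, 19, 91, 115, 123, 41, 56]… (length divides ord_127(85)).
The orbit structure of x ↦ 85x mod 127: 2 orbits of sizes [126, 1].
2 cycles on 127: each ℓ→(−1)^(ℓ−1), product (−1)^125 = -1.

-1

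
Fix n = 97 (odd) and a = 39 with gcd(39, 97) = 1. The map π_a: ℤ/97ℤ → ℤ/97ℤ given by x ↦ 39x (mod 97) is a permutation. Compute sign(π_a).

-1

Orbit of 39 under x↦39x: [39, 66, 52, 88, 37, 85, 17]… (length divides ord_97(39)).
The orbit structure of x ↦ 39x mod 97: 2 orbits of sizes [96, 1].
n − c = 97 − 2 = 95; sign = (−1)^95 = -1.
Via Zolotarev, sign(π_{39}) = (39|97) = -1.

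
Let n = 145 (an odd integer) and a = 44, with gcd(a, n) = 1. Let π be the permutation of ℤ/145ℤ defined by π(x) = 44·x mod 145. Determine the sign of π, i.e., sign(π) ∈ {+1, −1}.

Trace 99: π^k(99) = [99, 6, 119, 16, 124, 91, 89] for k=0..6.
Cycle lengths of π_44 on ℤ/145ℤ: [28, 28, 28, 28, 28, 2, 2, 1]; 8 cycles in total.
n − c = 145 − 8 = 137; sign = (−1)^137 = -1.

-1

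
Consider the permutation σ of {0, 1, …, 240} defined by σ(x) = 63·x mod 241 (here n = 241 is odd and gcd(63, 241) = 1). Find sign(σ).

Orbit of 197 under x↦63x: [197, 120, 89, 64, 176, 2, 126]… (length divides ord_241(63)).
Cycle type of π: 48×5 + 1; total 6 cycles.
n − c = 241 − 6 = 235; sign = (−1)^235 = -1.
The Jacobi symbol (63|241) = -1 (Zolotarev) agrees.

-1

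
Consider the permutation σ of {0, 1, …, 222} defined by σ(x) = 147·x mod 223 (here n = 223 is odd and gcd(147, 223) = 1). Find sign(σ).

-1

Trace 206: π^k(206) = [206, 177, 151, 120, 23, 36, 163] for k=0..6.
Cycle lengths of π_147 on ℤ/223ℤ: [222, 1]; 2 cycles in total.
Σ(ℓ_i−1) = 223−2 = 221; sign = (−1)^221 = -1.
The Jacobi symbol (147|223) = -1 (Zolotarev) agrees.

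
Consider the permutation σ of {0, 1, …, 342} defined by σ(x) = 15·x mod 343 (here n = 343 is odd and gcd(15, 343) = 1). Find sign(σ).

+1

Orbit of 197 under x↦15x: [197, 211, 78, 141, 57, 169, 134]… (length divides ord_343(15)).
Cycle type of π: 49×6 + 7×6 + 1×7; total 19 cycles.
n − c = 343 − 19 = 324; sign = (−1)^324 = +1.
Check: (15/343) = +1 by Zolotarev.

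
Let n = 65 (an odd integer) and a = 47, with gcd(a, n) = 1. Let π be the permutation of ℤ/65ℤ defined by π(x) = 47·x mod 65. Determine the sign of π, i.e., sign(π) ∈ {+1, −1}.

+1

Trace 64: π^k(64) = [64, 18, 1, 47] for k=0..3.
The orbit structure of x ↦ 47x mod 65: 17 orbits of sizes [4, 4, 4, 4, 4, 4, 4, 4, 4, 4, 4, 4, 4, 4, 4, 4, 1].
Σ(ℓ_i−1) = 65−17 = 48; sign = (−1)^48 = +1.
(47|65)_J = +1 (Zolotarev's lemma cross-check).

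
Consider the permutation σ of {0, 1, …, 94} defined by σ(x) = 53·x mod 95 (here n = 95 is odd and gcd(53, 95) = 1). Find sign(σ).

+1

Orbit of 4 under x↦53x: [4, 22, 26, 48, 74, 27, 6]… (length divides ord_95(53)).
The orbit structure of x ↦ 53x mod 95: 5 orbits of sizes [36, 36, 18, 4, 1].
5 cycles on 95: each ℓ→(−1)^(ℓ−1), product (−1)^90 = +1.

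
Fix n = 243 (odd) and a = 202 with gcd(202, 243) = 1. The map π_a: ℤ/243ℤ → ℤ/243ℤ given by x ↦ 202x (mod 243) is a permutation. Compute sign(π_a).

Start at x=178: 178 → 235 → 85 → 160 → 1 → 202 → 223 → … (one orbit).
11 cycles of lengths [81, 81, 27, 27, 9, 9, 3, 3, 1, 1, 1].
n − c = 243 − 11 = 232; sign = (−1)^232 = +1.
Zolotarev: (202|243) = +1, matching the cycle-count sign.

+1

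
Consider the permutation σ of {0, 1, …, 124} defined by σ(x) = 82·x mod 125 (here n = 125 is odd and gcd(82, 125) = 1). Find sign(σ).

-1

Trace 93: π^k(93) = [93, 1, 82, 99, 118, 51, 57] for k=0..6.
Cycle lengths of π_82 on ℤ/125ℤ: [20, 20, 20, 20, 20, 4, 4, 4, 4, 4, 4, 1]; 12 cycles in total.
125 − 12 = 113 transpositions; sign(π) = (−1)^113 = -1.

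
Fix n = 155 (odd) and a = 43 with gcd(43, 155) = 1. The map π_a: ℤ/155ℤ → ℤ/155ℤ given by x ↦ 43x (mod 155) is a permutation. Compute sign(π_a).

+1

Trace 88: π^k(88) = [88, 64, 117, 71, 108, 149, 52] for k=0..6.
Cycle type of π: 60×2 + 30 + 4 + 1; total 5 cycles.
155 − 5 = 150 transpositions; sign(π) = (−1)^150 = +1.
Check: (43/155) = +1 by Zolotarev.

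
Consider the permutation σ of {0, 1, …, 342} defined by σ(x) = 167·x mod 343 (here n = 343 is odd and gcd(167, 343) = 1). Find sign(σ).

-1

Trace 244: π^k(244) = [244, 274, 139, 232, 328, 239, 125] for k=0..6.
π_167 has 10 disjoint cycles with lengths [98, 98, 98, 14, 14, 14, 2, 2, 2, 1] on {0,…,342}.
10 cycles on 343: each ℓ→(−1)^(ℓ−1), product (−1)^333 = -1.
Zolotarev: (167|343) = -1, matching the cycle-count sign.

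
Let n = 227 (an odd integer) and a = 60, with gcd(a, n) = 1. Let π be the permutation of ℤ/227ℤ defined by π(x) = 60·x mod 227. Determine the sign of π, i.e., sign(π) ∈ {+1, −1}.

Orbit of 133 under x↦60x: [133, 35, 57, 15, 219, 201, 29]… (length divides ord_227(60)).
2 cycles of lengths [226, 1].
2 cycles on 227: each ℓ→(−1)^(ℓ−1), product (−1)^225 = -1.

-1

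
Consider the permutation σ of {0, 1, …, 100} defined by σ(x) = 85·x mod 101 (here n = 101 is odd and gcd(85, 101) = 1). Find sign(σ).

+1

Start at x=76: 76 → 97 → 64 → 87 → 22 → 52 → 77 → … (one orbit).
Cycle type of π: 50×2 + 1; total 3 cycles.
3 cycles on 101: each ℓ→(−1)^(ℓ−1), product (−1)^98 = +1.
(85|101)_J = +1 (Zolotarev's lemma cross-check).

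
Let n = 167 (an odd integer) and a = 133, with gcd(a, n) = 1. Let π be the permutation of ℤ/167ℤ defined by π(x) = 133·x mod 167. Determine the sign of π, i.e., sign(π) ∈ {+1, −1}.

+1

Start at x=137: 137 → 18 → 56 → 100 → 107 → 36 → 112 → … (one orbit).
The orbit structure of x ↦ 133x mod 167: 3 orbits of sizes [83, 83, 1].
Σ(ℓ_i−1) = 167−3 = 164; sign = (−1)^164 = +1.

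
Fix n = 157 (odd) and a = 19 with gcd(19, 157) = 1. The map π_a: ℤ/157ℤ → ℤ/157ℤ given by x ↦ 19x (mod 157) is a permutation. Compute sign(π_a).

Start at x=14: 14 → 109 → 30 → 99 → 154 → 100 → 16 → … (one orbit).
Cycle lengths of π_19 on ℤ/157ℤ: [39, 39, 39, 39, 1]; 5 cycles in total.
157 − 5 = 152 transpositions; sign(π) = (−1)^152 = +1.
Check: (19/157) = +1 by Zolotarev.

+1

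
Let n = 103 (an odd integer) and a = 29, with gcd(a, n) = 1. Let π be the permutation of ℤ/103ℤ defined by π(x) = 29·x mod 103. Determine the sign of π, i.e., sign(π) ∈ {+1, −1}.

Orbit of 16 under x↦29x: [16, 52, 66, 60, 92, 93, 19]… (length divides ord_103(29)).
Cycle lengths of π_29 on ℤ/103ℤ: [51, 51, 1]; 3 cycles in total.
With 3 cycles on 103 points, sign = (−1)^{103−3} = +1.
(29|103)_J = +1 (Zolotarev's lemma cross-check).

+1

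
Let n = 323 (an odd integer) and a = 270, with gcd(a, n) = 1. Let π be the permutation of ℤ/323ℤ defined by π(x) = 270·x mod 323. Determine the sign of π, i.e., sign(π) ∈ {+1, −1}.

+1

Trace 144: π^k(144) = [144, 120, 100, 191, 213, 16, 121] for k=0..6.
Cycle lengths of π_270 on ℤ/323ℤ: [72, 72, 72, 72, 9, 9, 8, 8, 1]; 9 cycles in total.
Σ(ℓ_i−1) = 323−9 = 314; sign = (−1)^314 = +1.
The Jacobi symbol (270|323) = +1 (Zolotarev) agrees.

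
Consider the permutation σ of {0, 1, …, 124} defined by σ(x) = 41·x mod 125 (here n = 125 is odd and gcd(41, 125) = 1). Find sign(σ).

Trace 31: π^k(31) = [31, 21, 111, 51, 91, 106, 96] for k=0..6.
13 cycles of lengths [25, 25, 25, 25, 5, 5, 5, 5, 1, 1, 1, 1, 1].
sign(π) = (−1)^{n − #cycles} = (−1)^{125−13} = (−1)^112 = +1.
Check: (41/125) = +1 by Zolotarev.

+1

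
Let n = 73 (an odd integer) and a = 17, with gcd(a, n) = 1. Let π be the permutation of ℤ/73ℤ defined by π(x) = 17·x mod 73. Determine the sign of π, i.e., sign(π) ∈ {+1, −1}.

Orbit of 21 under x↦17x: [21, 65, 10, 24, 43, 1, 17]… (length divides ord_73(17)).
π_17 has 4 disjoint cycles with lengths [24, 24, 24, 1] on {0,…,72}.
73 − 4 = 69 transpositions; sign(π) = (−1)^69 = -1.

-1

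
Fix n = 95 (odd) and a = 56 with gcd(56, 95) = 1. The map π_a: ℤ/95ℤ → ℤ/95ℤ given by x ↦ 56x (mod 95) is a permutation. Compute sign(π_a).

Trace 56: π^k(56) = [56, 1] for k=0..1.
Decompose π into cycles: lengths [2, 2, 2, 2, 2, 2, 2, 2, 2, 2, 2, 2, 2, 2, 2, 2, 2, 2, 2, 2, 2, 2, 2, 2, 2, 2, 2, 2, 2, 2, 2, 2, 2, 2, 2, 2, 2, 2, 2, 2, 2, 2, 2, 2, 2, 1, 1, 1, 1, 1] (50 cycles, including the fixed point 0).
95 − 50 = 45 transpositions; sign(π) = (−1)^45 = -1.

-1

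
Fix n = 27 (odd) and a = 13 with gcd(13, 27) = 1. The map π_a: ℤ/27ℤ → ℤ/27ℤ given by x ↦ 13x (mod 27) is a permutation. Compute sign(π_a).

+1

Start at x=25: 25 → 1 → 13 → 7 → 10 → 22 → 16 → … (one orbit).
Cycle lengths of π_13 on ℤ/27ℤ: [9, 9, 3, 3, 1, 1, 1]; 7 cycles in total.
sign(π) = (−1)^{n − #cycles} = (−1)^{27−7} = (−1)^20 = +1.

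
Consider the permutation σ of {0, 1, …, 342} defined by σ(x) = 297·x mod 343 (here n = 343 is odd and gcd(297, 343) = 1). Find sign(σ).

Trace 333: π^k(333) = [333, 117, 106, 269, 317, 167, 207] for k=0..6.
Decompose π into cycles: lengths [294, 42, 6, 1] (4 cycles, including the fixed point 0).
n − c = 343 − 4 = 339; sign = (−1)^339 = -1.
(297|343)_J = -1 (Zolotarev's lemma cross-check).

-1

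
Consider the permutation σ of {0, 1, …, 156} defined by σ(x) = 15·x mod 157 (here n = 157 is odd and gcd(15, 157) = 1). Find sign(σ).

Start at x=139: 139 → 44 → 32 → 9 → 135 → 141 → 74 → … (one orbit).
2 cycles of lengths [156, 1].
n − c = 157 − 2 = 155; sign = (−1)^155 = -1.

-1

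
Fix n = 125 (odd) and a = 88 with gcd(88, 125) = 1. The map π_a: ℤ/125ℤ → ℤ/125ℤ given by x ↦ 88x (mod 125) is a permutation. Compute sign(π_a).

Orbit of 27 under x↦88x: [27, 1, 88, 119, 97, 36, 43]… (length divides ord_125(88)).
Cycle lengths of π_88 on ℤ/125ℤ: [100, 20, 4, 1]; 4 cycles in total.
With 4 cycles on 125 points, sign = (−1)^{125−4} = -1.

-1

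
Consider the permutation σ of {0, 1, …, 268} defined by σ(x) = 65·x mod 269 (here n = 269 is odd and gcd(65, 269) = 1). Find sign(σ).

+1

Start at x=170: 170 → 21 → 20 → 224 → 34 → 58 → 4 → … (one orbit).
Cycle lengths of π_65 on ℤ/269ℤ: [134, 134, 1]; 3 cycles in total.
n − c = 269 − 3 = 266; sign = (−1)^266 = +1.
Zolotarev: (65|269) = +1, matching the cycle-count sign.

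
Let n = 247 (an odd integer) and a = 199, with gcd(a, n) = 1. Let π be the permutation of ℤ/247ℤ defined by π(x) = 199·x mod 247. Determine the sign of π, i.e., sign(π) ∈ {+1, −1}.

+1

Orbit of 9 under x↦199x: [9, 62, 235, 82, 16, 220, 61]… (length divides ord_247(199)).
17 cycles of lengths [18, 18, 18, 18, 18, 18, 18, 18, 18, 18, 18, 18, 9, 9, 6, 6, 1].
With 17 cycles on 247 points, sign = (−1)^{247−17} = +1.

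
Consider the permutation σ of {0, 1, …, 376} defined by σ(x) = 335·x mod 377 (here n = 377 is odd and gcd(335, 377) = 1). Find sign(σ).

+1

Start at x=233: 233 → 16 → 82 → 326 → 257 → 139 → 194 → … (one orbit).
Cycle lengths of π_335 on ℤ/377ℤ: [42, 42, 42, 42, 42, 42, 42, 42, 7, 7, 7, 7, 6, 6, 1]; 15 cycles in total.
377 − 15 = 362 transpositions; sign(π) = (−1)^362 = +1.
(335|377)_J = +1 (Zolotarev's lemma cross-check).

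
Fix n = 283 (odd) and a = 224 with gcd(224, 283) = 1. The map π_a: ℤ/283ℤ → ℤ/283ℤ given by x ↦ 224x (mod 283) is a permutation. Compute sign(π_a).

-1

Start at x=183: 183 → 240 → 273 → 24 → 282 → 59 → 198 → … (one orbit).
The orbit structure of x ↦ 224x mod 283: 2 orbits of sizes [282, 1].
With 2 cycles on 283 points, sign = (−1)^{283−2} = -1.
Zolotarev: (224|283) = -1, matching the cycle-count sign.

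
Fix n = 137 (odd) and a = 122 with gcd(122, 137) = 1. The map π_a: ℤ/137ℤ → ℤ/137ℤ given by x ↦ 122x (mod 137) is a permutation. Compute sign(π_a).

+1

Trace 119: π^k(119) = [119, 133, 60, 59, 74, 123, 73] for k=0..6.
Cycle lengths of π_122 on ℤ/137ℤ: [17, 17, 17, 17, 17, 17, 17, 17, 1]; 9 cycles in total.
137 − 9 = 128 transpositions; sign(π) = (−1)^128 = +1.
Zolotarev: (122|137) = +1, matching the cycle-count sign.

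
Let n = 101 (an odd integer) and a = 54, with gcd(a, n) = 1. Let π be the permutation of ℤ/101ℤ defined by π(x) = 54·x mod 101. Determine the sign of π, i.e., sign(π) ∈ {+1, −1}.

Start at x=24: 24 → 84 → 92 → 19 → 16 → 56 → 95 → … (one orbit).
π_54 has 5 disjoint cycles with lengths [25, 25, 25, 25, 1] on {0,…,100}.
n − c = 101 − 5 = 96; sign = (−1)^96 = +1.
(54|101)_J = +1 (Zolotarev's lemma cross-check).

+1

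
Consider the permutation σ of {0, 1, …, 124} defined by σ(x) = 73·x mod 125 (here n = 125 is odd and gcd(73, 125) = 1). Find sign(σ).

-1

Orbit of 93 under x↦73x: [93, 39, 97, 81, 38, 24, 2]… (length divides ord_125(73)).
4 cycles of lengths [100, 20, 4, 1].
n − c = 125 − 4 = 121; sign = (−1)^121 = -1.
Via Zolotarev, sign(π_{73}) = (73|125) = -1.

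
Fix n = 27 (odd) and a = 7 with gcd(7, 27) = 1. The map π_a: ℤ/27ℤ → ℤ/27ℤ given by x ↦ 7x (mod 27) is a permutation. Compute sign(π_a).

Orbit of 1 under x↦7x: [1, 7, 22, 19, 25, 13, 10]… (length divides ord_27(7)).
Cycle lengths of π_7 on ℤ/27ℤ: [9, 9, 3, 3, 1, 1, 1]; 7 cycles in total.
Σ(ℓ_i−1) = 27−7 = 20; sign = (−1)^20 = +1.

+1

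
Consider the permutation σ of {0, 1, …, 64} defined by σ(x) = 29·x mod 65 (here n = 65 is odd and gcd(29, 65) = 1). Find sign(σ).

+1

Start at x=61: 61 → 14 → 16 → 9 → 1 → 29 → 61 (one orbit).
π_29 has 15 disjoint cycles with lengths [6, 6, 6, 6, 6, 6, 6, 6, 3, 3, 3, 3, 2, 2, 1] on {0,…,64}.
15 cycles on 65: each ℓ→(−1)^(ℓ−1), product (−1)^50 = +1.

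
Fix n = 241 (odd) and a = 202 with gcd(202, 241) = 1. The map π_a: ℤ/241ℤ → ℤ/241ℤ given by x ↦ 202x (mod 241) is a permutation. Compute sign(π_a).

-1

Orbit of 131 under x↦202x: [131, 193, 185, 15, 138, 161, 228]… (length divides ord_241(202)).
π_202 has 2 disjoint cycles with lengths [240, 1] on {0,…,240}.
With 2 cycles on 241 points, sign = (−1)^{241−2} = -1.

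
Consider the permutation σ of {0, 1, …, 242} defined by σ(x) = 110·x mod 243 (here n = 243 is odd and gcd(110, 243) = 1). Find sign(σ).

Orbit of 26 under x↦110x: [26, 187, 158, 127, 119, 211, 125]… (length divides ord_243(110)).
Cycle lengths of π_110 on ℤ/243ℤ: [162, 54, 18, 6, 2, 1]; 6 cycles in total.
n − c = 243 − 6 = 237; sign = (−1)^237 = -1.
Check: (110/243) = -1 by Zolotarev.

-1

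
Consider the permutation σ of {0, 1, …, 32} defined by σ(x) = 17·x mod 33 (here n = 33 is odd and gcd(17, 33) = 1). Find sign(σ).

+1

Start at x=8: 8 → 4 → 2 → 1 → 17 → 25 → 29 → … (one orbit).
The orbit structure of x ↦ 17x mod 33: 5 orbits of sizes [10, 10, 10, 2, 1].
With 5 cycles on 33 points, sign = (−1)^{33−5} = +1.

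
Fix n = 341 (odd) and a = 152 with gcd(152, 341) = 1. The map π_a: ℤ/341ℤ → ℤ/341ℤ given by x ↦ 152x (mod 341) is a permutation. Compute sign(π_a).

Orbit of 113 under x↦152x: [113, 126, 56, 328, 70, 69, 258]… (length divides ord_341(152)).
Cycle type of π: 15×22 + 5×2 + 1; total 25 cycles.
Σ(ℓ_i−1) = 341−25 = 316; sign = (−1)^316 = +1.

+1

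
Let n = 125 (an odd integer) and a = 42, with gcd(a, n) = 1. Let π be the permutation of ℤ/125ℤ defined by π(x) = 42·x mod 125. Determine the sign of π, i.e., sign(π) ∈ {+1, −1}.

-1

Orbit of 123 under x↦42x: [123, 41, 97, 74, 108, 36, 12]… (length divides ord_125(42)).
Decompose π into cycles: lengths [100, 20, 4, 1] (4 cycles, including the fixed point 0).
125 − 4 = 121 transpositions; sign(π) = (−1)^121 = -1.
The Jacobi symbol (42|125) = -1 (Zolotarev) agrees.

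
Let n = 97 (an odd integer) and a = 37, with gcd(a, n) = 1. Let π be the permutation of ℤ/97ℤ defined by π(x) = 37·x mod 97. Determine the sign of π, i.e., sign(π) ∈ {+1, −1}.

Start at x=93: 93 → 46 → 53 → 21 → 1 → 37 → 11 → … (one orbit).
The orbit structure of x ↦ 37x mod 97: 2 orbits of sizes [96, 1].
Σ(ℓ_i−1) = 97−2 = 95; sign = (−1)^95 = -1.

-1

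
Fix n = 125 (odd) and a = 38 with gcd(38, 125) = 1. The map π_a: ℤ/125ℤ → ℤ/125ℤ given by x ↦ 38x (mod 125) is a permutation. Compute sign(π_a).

-1

Trace 106: π^k(106) = [106, 28, 64, 57, 41, 58, 79] for k=0..6.
Decompose π into cycles: lengths [100, 20, 4, 1] (4 cycles, including the fixed point 0).
sign(π) = (−1)^{n − #cycles} = (−1)^{125−4} = (−1)^121 = -1.
Via Zolotarev, sign(π_{38}) = (38|125) = -1.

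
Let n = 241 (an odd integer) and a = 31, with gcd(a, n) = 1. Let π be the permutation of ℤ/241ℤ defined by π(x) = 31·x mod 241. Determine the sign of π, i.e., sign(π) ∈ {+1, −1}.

-1

Orbit of 75 under x↦31x: [75, 156, 16, 14, 193, 199, 144]… (length divides ord_241(31)).
Cycle type of π: 240 + 1; total 2 cycles.
n − c = 241 − 2 = 239; sign = (−1)^239 = -1.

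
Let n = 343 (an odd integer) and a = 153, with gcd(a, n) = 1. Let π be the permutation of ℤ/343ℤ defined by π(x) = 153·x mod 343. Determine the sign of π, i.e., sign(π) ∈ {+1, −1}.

Orbit of 265 under x↦153x: [265, 71, 230, 204, 342, 190, 258]… (length divides ord_343(153)).
Cycle type of π: 98×3 + 14×3 + 2×3 + 1; total 10 cycles.
With 10 cycles on 343 points, sign = (−1)^{343−10} = -1.
Zolotarev: (153|343) = -1, matching the cycle-count sign.

-1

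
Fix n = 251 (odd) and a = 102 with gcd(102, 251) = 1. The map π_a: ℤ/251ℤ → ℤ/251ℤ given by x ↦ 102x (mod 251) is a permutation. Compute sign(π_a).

Trace 149: π^k(149) = [149, 138, 20, 32, 1, 102, 113] for k=0..6.
The orbit structure of x ↦ 102x mod 251: 26 orbits of sizes [10, 10, 10, 10, 10, 10, 10, 10, 10, 10, 10, 10, 10, 10, 10, 10, 10, 10, 10, 10, 10, 10, 10, 10, 10, 1].
26 cycles on 251: each ℓ→(−1)^(ℓ−1), product (−1)^225 = -1.
Check: (102/251) = -1 by Zolotarev.

-1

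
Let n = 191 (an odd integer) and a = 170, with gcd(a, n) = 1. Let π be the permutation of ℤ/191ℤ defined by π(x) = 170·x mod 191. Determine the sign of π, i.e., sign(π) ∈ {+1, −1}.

Trace 24: π^k(24) = [24, 69, 79, 60, 77, 102, 150] for k=0..6.
The orbit structure of x ↦ 170x mod 191: 3 orbits of sizes [95, 95, 1].
191 − 3 = 188 transpositions; sign(π) = (−1)^188 = +1.

+1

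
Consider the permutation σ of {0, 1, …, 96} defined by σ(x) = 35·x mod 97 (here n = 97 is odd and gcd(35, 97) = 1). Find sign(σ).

+1

Orbit of 35 under x↦35x: [35, 61, 1]… (length divides ord_97(35)).
33 cycles of lengths [3, 3, 3, 3, 3, 3, 3, 3, 3, 3, 3, 3, 3, 3, 3, 3, 3, 3, 3, 3, 3, 3, 3, 3, 3, 3, 3, 3, 3, 3, 3, 3, 1].
sign(π) = (−1)^{n − #cycles} = (−1)^{97−33} = (−1)^64 = +1.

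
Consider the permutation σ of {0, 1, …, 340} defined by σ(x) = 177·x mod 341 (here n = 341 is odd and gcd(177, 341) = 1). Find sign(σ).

-1

Trace 89: π^k(89) = [89, 67, 265, 188, 199, 100, 309] for k=0..6.
Cycle type of π: 30×11 + 1×11; total 22 cycles.
Σ(ℓ_i−1) = 341−22 = 319; sign = (−1)^319 = -1.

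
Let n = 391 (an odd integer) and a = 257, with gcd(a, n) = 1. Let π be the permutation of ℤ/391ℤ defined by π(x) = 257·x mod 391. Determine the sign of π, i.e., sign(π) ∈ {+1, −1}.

Start at x=77: 77 → 239 → 36 → 259 → 93 → 50 → 338 → … (one orbit).
Cycle lengths of π_257 on ℤ/391ℤ: [88, 88, 88, 88, 11, 11, 8, 8, 1]; 9 cycles in total.
9 cycles on 391: each ℓ→(−1)^(ℓ−1), product (−1)^382 = +1.

+1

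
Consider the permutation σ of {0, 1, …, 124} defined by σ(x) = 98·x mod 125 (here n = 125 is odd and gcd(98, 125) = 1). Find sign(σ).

-1

Trace 93: π^k(93) = [93, 114, 47, 106, 13, 24, 102] for k=0..6.
The orbit structure of x ↦ 98x mod 125: 4 orbits of sizes [100, 20, 4, 1].
sign(π) = (−1)^{n − #cycles} = (−1)^{125−4} = (−1)^121 = -1.
(98|125)_J = -1 (Zolotarev's lemma cross-check).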